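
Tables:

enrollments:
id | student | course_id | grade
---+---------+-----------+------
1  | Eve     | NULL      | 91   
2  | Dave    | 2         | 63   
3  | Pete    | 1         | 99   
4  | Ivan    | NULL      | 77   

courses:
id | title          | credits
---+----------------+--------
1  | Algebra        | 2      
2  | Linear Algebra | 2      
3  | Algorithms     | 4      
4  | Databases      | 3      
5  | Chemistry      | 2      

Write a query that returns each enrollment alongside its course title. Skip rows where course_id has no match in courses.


INNER JOIN keeps only enrollments rows whose course_id matches an id in courses. Walk through each enrollment:
  - enrollment 1 (Eve): course_id=NULL, no match -> dropped
  - enrollment 2 (Dave): course_id=2 -> matches Linear Algebra
  - enrollment 3 (Pete): course_id=1 -> matches Algebra
  - enrollment 4 (Ivan): course_id=NULL, no match -> dropped
So 2 of 4 rows are dropped.

SQL:
SELECT a.student, b.title AS course
FROM enrollments a
INNER JOIN courses b ON a.course_id = b.id

Result:
student | course        
--------+---------------
Dave    | Linear Algebra
Pete    | Algebra       


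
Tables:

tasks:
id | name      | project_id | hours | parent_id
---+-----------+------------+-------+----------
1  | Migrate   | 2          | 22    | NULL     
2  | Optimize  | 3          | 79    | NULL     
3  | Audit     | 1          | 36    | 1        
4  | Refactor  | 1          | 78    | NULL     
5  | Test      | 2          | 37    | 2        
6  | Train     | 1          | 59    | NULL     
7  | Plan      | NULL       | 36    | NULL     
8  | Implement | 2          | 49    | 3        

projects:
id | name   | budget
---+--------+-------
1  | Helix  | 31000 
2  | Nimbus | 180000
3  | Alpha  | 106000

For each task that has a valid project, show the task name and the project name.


INNER JOIN keeps only tasks rows whose project_id matches an id in projects. Walk through each task:
  - task 1 (Migrate): project_id=2 -> matches Nimbus
  - task 2 (Optimize): project_id=3 -> matches Alpha
  - task 3 (Audit): project_id=1 -> matches Helix
  - task 4 (Refactor): project_id=1 -> matches Helix
  - task 5 (Test): project_id=2 -> matches Nimbus
  - task 6 (Train): project_id=1 -> matches Helix
  - task 7 (Plan): project_id=NULL, no match -> dropped
  - task 8 (Implement): project_id=2 -> matches Nimbus
So 1 of 8 rows is dropped.

SQL:
SELECT a.name, b.name AS project
FROM tasks a
INNER JOIN projects b ON a.project_id = b.id

Result:
name      | project
----------+--------
Migrate   | Nimbus 
Optimize  | Alpha  
Audit     | Helix  
Refactor  | Helix  
Test      | Nimbus 
Train     | Helix  
Implement | Nimbus 


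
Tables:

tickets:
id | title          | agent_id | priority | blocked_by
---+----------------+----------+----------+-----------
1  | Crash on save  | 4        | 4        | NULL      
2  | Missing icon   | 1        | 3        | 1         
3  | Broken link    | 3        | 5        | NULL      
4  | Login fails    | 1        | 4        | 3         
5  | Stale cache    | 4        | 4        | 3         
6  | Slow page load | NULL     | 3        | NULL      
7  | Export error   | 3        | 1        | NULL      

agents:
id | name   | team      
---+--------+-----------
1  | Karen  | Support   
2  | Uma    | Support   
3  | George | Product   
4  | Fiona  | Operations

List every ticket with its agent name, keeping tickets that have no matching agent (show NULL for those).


LEFT JOIN keeps every row from tickets (the left table); where agent_id has no match in agents, the agent columns become NULL. Walk through each ticket:
  - ticket 1 (Crash on save): agent_id=4 -> matches Fiona
  - ticket 2 (Missing icon): agent_id=1 -> matches Karen
  - ticket 3 (Broken link): agent_id=3 -> matches George
  - ticket 4 (Login fails): agent_id=1 -> matches Karen
  - ticket 5 (Stale cache): agent_id=4 -> matches Fiona
  - ticket 6 (Slow page load): agent_id=NULL, no match -> kept with NULL
  - ticket 7 (Export error): agent_id=3 -> matches George
All 7 rows appear; 1 has NULL agent.

SQL:
SELECT a.title, b.name AS agent
FROM tickets a
LEFT JOIN agents b ON a.agent_id = b.id

Result:
title          | agent 
---------------+-------
Crash on save  | Fiona 
Missing icon   | Karen 
Broken link    | George
Login fails    | Karen 
Stale cache    | Fiona 
Slow page load | NULL  
Export error   | George


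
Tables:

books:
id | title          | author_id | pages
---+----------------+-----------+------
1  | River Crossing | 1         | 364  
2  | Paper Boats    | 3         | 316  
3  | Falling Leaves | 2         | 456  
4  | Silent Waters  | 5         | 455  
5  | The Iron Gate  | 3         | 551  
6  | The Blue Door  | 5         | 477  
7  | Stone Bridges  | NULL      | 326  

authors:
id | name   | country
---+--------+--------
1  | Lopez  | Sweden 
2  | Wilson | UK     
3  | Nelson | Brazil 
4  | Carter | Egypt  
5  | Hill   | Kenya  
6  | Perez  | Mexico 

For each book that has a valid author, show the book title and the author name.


INNER JOIN keeps only books rows whose author_id matches an id in authors. Walk through each book:
  - book 1 (River Crossing): author_id=1 -> matches Lopez
  - book 2 (Paper Boats): author_id=3 -> matches Nelson
  - book 3 (Falling Leaves): author_id=2 -> matches Wilson
  - book 4 (Silent Waters): author_id=5 -> matches Hill
  - book 5 (The Iron Gate): author_id=3 -> matches Nelson
  - book 6 (The Blue Door): author_id=5 -> matches Hill
  - book 7 (Stone Bridges): author_id=NULL, no match -> dropped
So 1 of 7 rows is dropped.

SQL:
SELECT a.title, b.name AS author
FROM books a
INNER JOIN authors b ON a.author_id = b.id

Result:
title          | author
---------------+-------
River Crossing | Lopez 
Paper Boats    | Nelson
Falling Leaves | Wilson
Silent Waters  | Hill  
The Iron Gate  | Nelson
The Blue Door  | Hill  


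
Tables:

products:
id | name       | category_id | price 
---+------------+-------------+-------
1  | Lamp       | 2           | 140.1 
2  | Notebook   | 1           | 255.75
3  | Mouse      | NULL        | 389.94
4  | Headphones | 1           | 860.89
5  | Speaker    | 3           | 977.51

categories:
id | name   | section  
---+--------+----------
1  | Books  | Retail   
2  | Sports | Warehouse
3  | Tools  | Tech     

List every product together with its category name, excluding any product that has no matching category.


INNER JOIN keeps only products rows whose category_id matches an id in categories. Walk through each product:
  - product 1 (Lamp): category_id=2 -> matches Sports
  - product 2 (Notebook): category_id=1 -> matches Books
  - product 3 (Mouse): category_id=NULL, no match -> dropped
  - product 4 (Headphones): category_id=1 -> matches Books
  - product 5 (Speaker): category_id=3 -> matches Tools
So 1 of 5 rows is dropped.

SQL:
SELECT a.name, b.name AS category
FROM products a
INNER JOIN categories b ON a.category_id = b.id

Result:
name       | category
-----------+---------
Lamp       | Sports  
Notebook   | Books   
Headphones | Books   
Speaker    | Tools   


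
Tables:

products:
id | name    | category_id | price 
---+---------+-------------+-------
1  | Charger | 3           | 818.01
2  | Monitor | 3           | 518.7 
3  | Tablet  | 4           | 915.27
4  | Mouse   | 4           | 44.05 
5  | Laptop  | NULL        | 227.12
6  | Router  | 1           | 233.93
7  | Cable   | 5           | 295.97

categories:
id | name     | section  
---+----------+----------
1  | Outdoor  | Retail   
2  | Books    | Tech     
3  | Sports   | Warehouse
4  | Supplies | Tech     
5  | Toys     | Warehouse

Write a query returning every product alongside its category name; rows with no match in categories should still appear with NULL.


LEFT JOIN keeps every row from products (the left table); where category_id has no match in categories, the category columns become NULL. Walk through each product:
  - product 1 (Charger): category_id=3 -> matches Sports
  - product 2 (Monitor): category_id=3 -> matches Sports
  - product 3 (Tablet): category_id=4 -> matches Supplies
  - product 4 (Mouse): category_id=4 -> matches Supplies
  - product 5 (Laptop): category_id=NULL, no match -> kept with NULL
  - product 6 (Router): category_id=1 -> matches Outdoor
  - product 7 (Cable): category_id=5 -> matches Toys
All 7 rows appear; 1 has NULL category.

SQL:
SELECT a.name, b.name AS category
FROM products a
LEFT JOIN categories b ON a.category_id = b.id

Result:
name    | category
--------+---------
Charger | Sports  
Monitor | Sports  
Tablet  | Supplies
Mouse   | Supplies
Laptop  | NULL    
Router  | Outdoor 
Cable   | Toys    


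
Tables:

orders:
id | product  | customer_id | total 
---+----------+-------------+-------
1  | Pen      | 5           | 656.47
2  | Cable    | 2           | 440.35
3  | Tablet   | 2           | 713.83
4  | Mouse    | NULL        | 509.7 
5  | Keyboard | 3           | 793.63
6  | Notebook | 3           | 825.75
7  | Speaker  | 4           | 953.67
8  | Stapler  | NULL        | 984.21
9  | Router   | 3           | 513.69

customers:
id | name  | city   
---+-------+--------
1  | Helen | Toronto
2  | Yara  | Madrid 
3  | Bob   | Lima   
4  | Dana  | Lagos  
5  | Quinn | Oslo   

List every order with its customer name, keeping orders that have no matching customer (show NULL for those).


LEFT JOIN keeps every row from orders (the left table); where customer_id has no match in customers, the customer columns become NULL. Walk through each order:
  - order 1 (Pen): customer_id=5 -> matches Quinn
  - order 2 (Cable): customer_id=2 -> matches Yara
  - order 3 (Tablet): customer_id=2 -> matches Yara
  - order 4 (Mouse): customer_id=NULL, no match -> kept with NULL
  - order 5 (Keyboard): customer_id=3 -> matches Bob
  - order 6 (Notebook): customer_id=3 -> matches Bob
  - order 7 (Speaker): customer_id=4 -> matches Dana
  - order 8 (Stapler): customer_id=NULL, no match -> kept with NULL
  - order 9 (Router): customer_id=3 -> matches Bob
All 9 rows appear; 2 have NULL customer.

SQL:
SELECT a.product, b.name AS customer
FROM orders a
LEFT JOIN customers b ON a.customer_id = b.id

Result:
product  | customer
---------+---------
Pen      | Quinn   
Cable    | Yara    
Tablet   | Yara    
Mouse    | NULL    
Keyboard | Bob     
Notebook | Bob     
Speaker  | Dana    
Stapler  | NULL    
Router   | Bob     


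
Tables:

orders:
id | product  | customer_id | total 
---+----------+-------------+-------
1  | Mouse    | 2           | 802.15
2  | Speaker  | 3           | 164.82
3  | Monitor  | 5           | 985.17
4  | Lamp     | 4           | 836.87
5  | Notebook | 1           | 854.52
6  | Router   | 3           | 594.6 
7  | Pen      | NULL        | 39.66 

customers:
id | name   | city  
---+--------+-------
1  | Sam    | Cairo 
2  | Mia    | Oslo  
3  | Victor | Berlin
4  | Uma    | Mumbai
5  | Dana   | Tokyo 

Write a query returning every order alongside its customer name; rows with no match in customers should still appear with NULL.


LEFT JOIN keeps every row from orders (the left table); where customer_id has no match in customers, the customer columns become NULL. Walk through each order:
  - order 1 (Mouse): customer_id=2 -> matches Mia
  - order 2 (Speaker): customer_id=3 -> matches Victor
  - order 3 (Monitor): customer_id=5 -> matches Dana
  - order 4 (Lamp): customer_id=4 -> matches Uma
  - order 5 (Notebook): customer_id=1 -> matches Sam
  - order 6 (Router): customer_id=3 -> matches Victor
  - order 7 (Pen): customer_id=NULL, no match -> kept with NULL
All 7 rows appear; 1 has NULL customer.

SQL:
SELECT a.product, b.name AS customer
FROM orders a
LEFT JOIN customers b ON a.customer_id = b.id

Result:
product  | customer
---------+---------
Mouse    | Mia     
Speaker  | Victor  
Monitor  | Dana    
Lamp     | Uma     
Notebook | Sam     
Router   | Victor  
Pen      | NULL    


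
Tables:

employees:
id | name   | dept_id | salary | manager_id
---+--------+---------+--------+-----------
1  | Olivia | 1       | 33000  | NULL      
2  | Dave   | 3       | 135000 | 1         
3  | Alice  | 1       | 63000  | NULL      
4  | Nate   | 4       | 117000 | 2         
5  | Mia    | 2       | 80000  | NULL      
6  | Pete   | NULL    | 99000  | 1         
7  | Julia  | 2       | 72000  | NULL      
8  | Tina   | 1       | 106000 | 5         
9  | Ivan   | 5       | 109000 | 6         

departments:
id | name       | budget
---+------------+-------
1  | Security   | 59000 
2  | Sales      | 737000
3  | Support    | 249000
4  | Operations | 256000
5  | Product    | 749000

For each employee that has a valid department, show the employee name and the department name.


INNER JOIN keeps only employees rows whose dept_id matches an id in departments. Walk through each employee:
  - employee 1 (Olivia): dept_id=1 -> matches Security
  - employee 2 (Dave): dept_id=3 -> matches Support
  - employee 3 (Alice): dept_id=1 -> matches Security
  - employee 4 (Nate): dept_id=4 -> matches Operations
  - employee 5 (Mia): dept_id=2 -> matches Sales
  - employee 6 (Pete): dept_id=NULL, no match -> dropped
  - employee 7 (Julia): dept_id=2 -> matches Sales
  - employee 8 (Tina): dept_id=1 -> matches Security
  - employee 9 (Ivan): dept_id=5 -> matches Product
So 1 of 9 rows is dropped.

SQL:
SELECT a.name, b.name AS department
FROM employees a
INNER JOIN departments b ON a.dept_id = b.id

Result:
name   | department
-------+-----------
Olivia | Security  
Dave   | Support   
Alice  | Security  
Nate   | Operations
Mia    | Sales     
Julia  | Sales     
Tina   | Security  
Ivan   | Product   


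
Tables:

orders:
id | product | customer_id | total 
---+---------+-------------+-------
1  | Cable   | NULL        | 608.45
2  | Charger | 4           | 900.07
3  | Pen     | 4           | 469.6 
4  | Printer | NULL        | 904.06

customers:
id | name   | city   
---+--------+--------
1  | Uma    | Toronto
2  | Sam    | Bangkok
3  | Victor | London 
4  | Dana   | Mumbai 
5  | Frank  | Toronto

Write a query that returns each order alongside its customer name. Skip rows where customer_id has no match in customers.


INNER JOIN keeps only orders rows whose customer_id matches an id in customers. Walk through each order:
  - order 1 (Cable): customer_id=NULL, no match -> dropped
  - order 2 (Charger): customer_id=4 -> matches Dana
  - order 3 (Pen): customer_id=4 -> matches Dana
  - order 4 (Printer): customer_id=NULL, no match -> dropped
So 2 of 4 rows are dropped.

SQL:
SELECT a.product, b.name AS customer
FROM orders a
INNER JOIN customers b ON a.customer_id = b.id

Result:
product | customer
--------+---------
Charger | Dana    
Pen     | Dana    


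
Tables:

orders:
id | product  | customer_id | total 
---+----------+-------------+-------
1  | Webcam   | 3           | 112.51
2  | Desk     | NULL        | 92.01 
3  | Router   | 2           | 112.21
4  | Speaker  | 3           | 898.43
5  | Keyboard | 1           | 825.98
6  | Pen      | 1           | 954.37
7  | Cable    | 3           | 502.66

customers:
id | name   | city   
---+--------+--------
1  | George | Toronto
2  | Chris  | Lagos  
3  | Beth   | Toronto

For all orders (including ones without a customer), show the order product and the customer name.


LEFT JOIN keeps every row from orders (the left table); where customer_id has no match in customers, the customer columns become NULL. Walk through each order:
  - order 1 (Webcam): customer_id=3 -> matches Beth
  - order 2 (Desk): customer_id=NULL, no match -> kept with NULL
  - order 3 (Router): customer_id=2 -> matches Chris
  - order 4 (Speaker): customer_id=3 -> matches Beth
  - order 5 (Keyboard): customer_id=1 -> matches George
  - order 6 (Pen): customer_id=1 -> matches George
  - order 7 (Cable): customer_id=3 -> matches Beth
All 7 rows appear; 1 has NULL customer.

SQL:
SELECT a.product, b.name AS customer
FROM orders a
LEFT JOIN customers b ON a.customer_id = b.id

Result:
product  | customer
---------+---------
Webcam   | Beth    
Desk     | NULL    
Router   | Chris   
Speaker  | Beth    
Keyboard | George  
Pen      | George  
Cable    | Beth    


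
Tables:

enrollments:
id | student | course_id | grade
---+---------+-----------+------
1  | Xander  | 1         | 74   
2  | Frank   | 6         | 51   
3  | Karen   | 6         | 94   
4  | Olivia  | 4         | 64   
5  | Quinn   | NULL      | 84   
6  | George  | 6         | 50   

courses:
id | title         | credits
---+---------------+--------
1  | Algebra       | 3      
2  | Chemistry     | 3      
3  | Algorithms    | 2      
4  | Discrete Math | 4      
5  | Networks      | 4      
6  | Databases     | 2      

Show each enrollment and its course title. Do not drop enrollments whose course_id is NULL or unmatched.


LEFT JOIN keeps every row from enrollments (the left table); where course_id has no match in courses, the course columns become NULL. Walk through each enrollment:
  - enrollment 1 (Xander): course_id=1 -> matches Algebra
  - enrollment 2 (Frank): course_id=6 -> matches Databases
  - enrollment 3 (Karen): course_id=6 -> matches Databases
  - enrollment 4 (Olivia): course_id=4 -> matches Discrete Math
  - enrollment 5 (Quinn): course_id=NULL, no match -> kept with NULL
  - enrollment 6 (George): course_id=6 -> matches Databases
All 6 rows appear; 1 has NULL course.

SQL:
SELECT a.student, b.title AS course
FROM enrollments a
LEFT JOIN courses b ON a.course_id = b.id

Result:
student | course       
--------+--------------
Xander  | Algebra      
Frank   | Databases    
Karen   | Databases    
Olivia  | Discrete Math
Quinn   | NULL         
George  | Databases    


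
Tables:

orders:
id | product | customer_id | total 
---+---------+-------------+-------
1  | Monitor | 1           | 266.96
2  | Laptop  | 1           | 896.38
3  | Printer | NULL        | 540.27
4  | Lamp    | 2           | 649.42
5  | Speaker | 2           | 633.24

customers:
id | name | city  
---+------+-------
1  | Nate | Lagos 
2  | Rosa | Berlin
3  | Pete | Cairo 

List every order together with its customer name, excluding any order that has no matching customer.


INNER JOIN keeps only orders rows whose customer_id matches an id in customers. Walk through each order:
  - order 1 (Monitor): customer_id=1 -> matches Nate
  - order 2 (Laptop): customer_id=1 -> matches Nate
  - order 3 (Printer): customer_id=NULL, no match -> dropped
  - order 4 (Lamp): customer_id=2 -> matches Rosa
  - order 5 (Speaker): customer_id=2 -> matches Rosa
So 1 of 5 rows is dropped.

SQL:
SELECT a.product, b.name AS customer
FROM orders a
INNER JOIN customers b ON a.customer_id = b.id

Result:
product | customer
--------+---------
Monitor | Nate    
Laptop  | Nate    
Lamp    | Rosa    
Speaker | Rosa    


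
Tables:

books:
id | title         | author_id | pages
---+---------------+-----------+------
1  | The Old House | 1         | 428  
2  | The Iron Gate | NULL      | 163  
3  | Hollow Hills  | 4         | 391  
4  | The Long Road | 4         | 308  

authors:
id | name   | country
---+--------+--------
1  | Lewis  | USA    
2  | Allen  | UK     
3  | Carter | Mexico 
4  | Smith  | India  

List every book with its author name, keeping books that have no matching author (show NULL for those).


LEFT JOIN keeps every row from books (the left table); where author_id has no match in authors, the author columns become NULL. Walk through each book:
  - book 1 (The Old House): author_id=1 -> matches Lewis
  - book 2 (The Iron Gate): author_id=NULL, no match -> kept with NULL
  - book 3 (Hollow Hills): author_id=4 -> matches Smith
  - book 4 (The Long Road): author_id=4 -> matches Smith
All 4 rows appear; 1 has NULL author.

SQL:
SELECT a.title, b.name AS author
FROM books a
LEFT JOIN authors b ON a.author_id = b.id

Result:
title         | author
--------------+-------
The Old House | Lewis 
The Iron Gate | NULL  
Hollow Hills  | Smith 
The Long Road | Smith 


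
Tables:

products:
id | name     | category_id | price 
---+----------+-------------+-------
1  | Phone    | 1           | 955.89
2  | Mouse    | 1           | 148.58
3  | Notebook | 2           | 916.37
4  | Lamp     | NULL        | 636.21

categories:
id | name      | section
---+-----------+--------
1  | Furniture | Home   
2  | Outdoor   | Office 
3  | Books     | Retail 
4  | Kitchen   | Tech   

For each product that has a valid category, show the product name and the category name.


INNER JOIN keeps only products rows whose category_id matches an id in categories. Walk through each product:
  - product 1 (Phone): category_id=1 -> matches Furniture
  - product 2 (Mouse): category_id=1 -> matches Furniture
  - product 3 (Notebook): category_id=2 -> matches Outdoor
  - product 4 (Lamp): category_id=NULL, no match -> dropped
So 1 of 4 rows is dropped.

SQL:
SELECT a.name, b.name AS category
FROM products a
INNER JOIN categories b ON a.category_id = b.id

Result:
name     | category 
---------+----------
Phone    | Furniture
Mouse    | Furniture
Notebook | Outdoor  


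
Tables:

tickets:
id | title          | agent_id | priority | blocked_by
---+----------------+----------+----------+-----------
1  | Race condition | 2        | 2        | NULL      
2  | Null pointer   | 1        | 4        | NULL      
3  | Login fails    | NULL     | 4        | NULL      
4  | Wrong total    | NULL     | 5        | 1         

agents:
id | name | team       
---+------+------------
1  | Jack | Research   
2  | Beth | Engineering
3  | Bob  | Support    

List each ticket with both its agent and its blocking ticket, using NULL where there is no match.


Two LEFT JOINs from the same base table tickets: one to agents via agent_id, one to tickets itself via blocked_by. Both are LEFT so every ticket is preserved.
Match against agents:
  - ticket 1 (Race condition): agent_id=2 -> matches Beth
  - ticket 2 (Null pointer): agent_id=1 -> matches Jack
  - ticket 3 (Login fails): agent_id=NULL, no match -> kept with NULL
  - ticket 4 (Wrong total): agent_id=NULL, no match -> kept with NULL
Match against tickets (self):
  - ticket 1 (Race condition): blocked_by=NULL -> NULL
  - ticket 2 (Null pointer): blocked_by=NULL -> NULL
  - ticket 3 (Login fails): blocked_by=NULL -> NULL
  - ticket 4 (Wrong total): blocked_by=1 -> Race condition

SQL:
SELECT a.title, b.name AS agent, c.title AS blocked_by
FROM tickets a
LEFT JOIN agents b ON a.agent_id = b.id
LEFT JOIN tickets c ON a.blocked_by = c.id

Result:
title          | agent | blocked_by    
---------------+-------+---------------
Race condition | Beth  | NULL          
Null pointer   | Jack  | NULL          
Login fails    | NULL  | NULL          
Wrong total    | NULL  | Race condition


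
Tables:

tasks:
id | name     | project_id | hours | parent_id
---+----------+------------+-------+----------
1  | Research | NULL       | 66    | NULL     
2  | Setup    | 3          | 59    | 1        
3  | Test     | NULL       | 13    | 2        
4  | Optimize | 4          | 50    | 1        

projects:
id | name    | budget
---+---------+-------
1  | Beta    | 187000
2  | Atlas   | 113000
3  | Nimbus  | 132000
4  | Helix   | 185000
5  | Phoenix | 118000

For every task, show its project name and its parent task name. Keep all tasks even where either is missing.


Two LEFT JOINs from the same base table tasks: one to projects via project_id, one to tasks itself via parent_id. Both are LEFT so every task is preserved.
Match against projects:
  - task 1 (Research): project_id=NULL, no match -> kept with NULL
  - task 2 (Setup): project_id=3 -> matches Nimbus
  - task 3 (Test): project_id=NULL, no match -> kept with NULL
  - task 4 (Optimize): project_id=4 -> matches Helix
Match against tasks (self):
  - task 1 (Research): parent_id=NULL -> NULL
  - task 2 (Setup): parent_id=1 -> Research
  - task 3 (Test): parent_id=2 -> Setup
  - task 4 (Optimize): parent_id=1 -> Research

SQL:
SELECT a.name, b.name AS project, c.name AS parent
FROM tasks a
LEFT JOIN projects b ON a.project_id = b.id
LEFT JOIN tasks c ON a.parent_id = c.id

Result:
name     | project | parent  
---------+---------+---------
Research | NULL    | NULL    
Setup    | Nimbus  | Research
Test     | NULL    | Setup   
Optimize | Helix   | Research


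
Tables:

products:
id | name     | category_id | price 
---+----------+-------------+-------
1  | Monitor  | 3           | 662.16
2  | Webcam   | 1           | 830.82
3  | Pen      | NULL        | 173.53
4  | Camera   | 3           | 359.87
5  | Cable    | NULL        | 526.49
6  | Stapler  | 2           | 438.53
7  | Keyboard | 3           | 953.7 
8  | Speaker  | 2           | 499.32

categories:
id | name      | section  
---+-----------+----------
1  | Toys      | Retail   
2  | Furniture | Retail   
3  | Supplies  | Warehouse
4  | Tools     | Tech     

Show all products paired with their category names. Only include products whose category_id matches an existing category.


INNER JOIN keeps only products rows whose category_id matches an id in categories. Walk through each product:
  - product 1 (Monitor): category_id=3 -> matches Supplies
  - product 2 (Webcam): category_id=1 -> matches Toys
  - product 3 (Pen): category_id=NULL, no match -> dropped
  - product 4 (Camera): category_id=3 -> matches Supplies
  - product 5 (Cable): category_id=NULL, no match -> dropped
  - product 6 (Stapler): category_id=2 -> matches Furniture
  - product 7 (Keyboard): category_id=3 -> matches Supplies
  - product 8 (Speaker): category_id=2 -> matches Furniture
So 2 of 8 rows are dropped.

SQL:
SELECT a.name, b.name AS category
FROM products a
INNER JOIN categories b ON a.category_id = b.id

Result:
name     | category 
---------+----------
Monitor  | Supplies 
Webcam   | Toys     
Camera   | Supplies 
Stapler  | Furniture
Keyboard | Supplies 
Speaker  | Furniture


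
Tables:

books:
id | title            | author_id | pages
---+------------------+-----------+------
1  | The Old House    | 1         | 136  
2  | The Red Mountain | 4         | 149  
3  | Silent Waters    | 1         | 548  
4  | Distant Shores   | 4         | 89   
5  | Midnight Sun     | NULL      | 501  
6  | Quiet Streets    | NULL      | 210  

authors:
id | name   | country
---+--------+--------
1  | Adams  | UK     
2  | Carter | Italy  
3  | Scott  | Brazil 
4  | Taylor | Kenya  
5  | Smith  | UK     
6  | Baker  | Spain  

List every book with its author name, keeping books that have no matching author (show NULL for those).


LEFT JOIN keeps every row from books (the left table); where author_id has no match in authors, the author columns become NULL. Walk through each book:
  - book 1 (The Old House): author_id=1 -> matches Adams
  - book 2 (The Red Mountain): author_id=4 -> matches Taylor
  - book 3 (Silent Waters): author_id=1 -> matches Adams
  - book 4 (Distant Shores): author_id=4 -> matches Taylor
  - book 5 (Midnight Sun): author_id=NULL, no match -> kept with NULL
  - book 6 (Quiet Streets): author_id=NULL, no match -> kept with NULL
All 6 rows appear; 2 have NULL author.

SQL:
SELECT a.title, b.name AS author
FROM books a
LEFT JOIN authors b ON a.author_id = b.id

Result:
title            | author
-----------------+-------
The Old House    | Adams 
The Red Mountain | Taylor
Silent Waters    | Adams 
Distant Shores   | Taylor
Midnight Sun     | NULL  
Quiet Streets    | NULL  


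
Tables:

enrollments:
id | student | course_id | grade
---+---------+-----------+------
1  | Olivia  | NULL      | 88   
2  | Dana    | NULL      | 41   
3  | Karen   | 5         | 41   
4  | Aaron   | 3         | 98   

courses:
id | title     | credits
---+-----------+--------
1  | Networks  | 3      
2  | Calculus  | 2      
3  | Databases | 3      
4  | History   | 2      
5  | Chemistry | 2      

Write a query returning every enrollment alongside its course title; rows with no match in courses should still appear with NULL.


LEFT JOIN keeps every row from enrollments (the left table); where course_id has no match in courses, the course columns become NULL. Walk through each enrollment:
  - enrollment 1 (Olivia): course_id=NULL, no match -> kept with NULL
  - enrollment 2 (Dana): course_id=NULL, no match -> kept with NULL
  - enrollment 3 (Karen): course_id=5 -> matches Chemistry
  - enrollment 4 (Aaron): course_id=3 -> matches Databases
All 4 rows appear; 2 have NULL course.

SQL:
SELECT a.student, b.title AS course
FROM enrollments a
LEFT JOIN courses b ON a.course_id = b.id

Result:
student | course   
--------+----------
Olivia  | NULL     
Dana    | NULL     
Karen   | Chemistry
Aaron   | Databases


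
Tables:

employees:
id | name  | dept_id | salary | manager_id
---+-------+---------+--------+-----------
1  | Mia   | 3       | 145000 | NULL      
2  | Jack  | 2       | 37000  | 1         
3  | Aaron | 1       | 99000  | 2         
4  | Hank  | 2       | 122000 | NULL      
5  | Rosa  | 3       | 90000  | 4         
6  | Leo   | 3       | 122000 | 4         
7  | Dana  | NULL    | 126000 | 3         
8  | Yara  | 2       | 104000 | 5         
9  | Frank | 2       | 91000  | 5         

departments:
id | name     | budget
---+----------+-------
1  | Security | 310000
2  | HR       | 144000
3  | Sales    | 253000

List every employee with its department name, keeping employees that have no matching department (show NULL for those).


LEFT JOIN keeps every row from employees (the left table); where dept_id has no match in departments, the department columns become NULL. Walk through each employee:
  - employee 1 (Mia): dept_id=3 -> matches Sales
  - employee 2 (Jack): dept_id=2 -> matches HR
  - employee 3 (Aaron): dept_id=1 -> matches Security
  - employee 4 (Hank): dept_id=2 -> matches HR
  - employee 5 (Rosa): dept_id=3 -> matches Sales
  - employee 6 (Leo): dept_id=3 -> matches Sales
  - employee 7 (Dana): dept_id=NULL, no match -> kept with NULL
  - employee 8 (Yara): dept_id=2 -> matches HR
  - employee 9 (Frank): dept_id=2 -> matches HR
All 9 rows appear; 1 has NULL department.

SQL:
SELECT a.name, b.name AS department
FROM employees a
LEFT JOIN departments b ON a.dept_id = b.id

Result:
name  | department
------+-----------
Mia   | Sales     
Jack  | HR        
Aaron | Security  
Hank  | HR        
Rosa  | Sales     
Leo   | Sales     
Dana  | NULL      
Yara  | HR        
Frank | HR        


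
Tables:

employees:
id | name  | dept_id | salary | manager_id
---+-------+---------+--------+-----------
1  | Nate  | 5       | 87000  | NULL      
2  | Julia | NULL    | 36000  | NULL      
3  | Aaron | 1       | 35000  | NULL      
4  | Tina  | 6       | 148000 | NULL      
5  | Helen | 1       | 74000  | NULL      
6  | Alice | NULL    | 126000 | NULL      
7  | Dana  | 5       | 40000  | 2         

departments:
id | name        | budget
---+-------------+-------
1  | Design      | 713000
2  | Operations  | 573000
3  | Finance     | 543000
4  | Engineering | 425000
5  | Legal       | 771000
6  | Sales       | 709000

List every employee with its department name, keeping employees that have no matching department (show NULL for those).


LEFT JOIN keeps every row from employees (the left table); where dept_id has no match in departments, the department columns become NULL. Walk through each employee:
  - employee 1 (Nate): dept_id=5 -> matches Legal
  - employee 2 (Julia): dept_id=NULL, no match -> kept with NULL
  - employee 3 (Aaron): dept_id=1 -> matches Design
  - employee 4 (Tina): dept_id=6 -> matches Sales
  - employee 5 (Helen): dept_id=1 -> matches Design
  - employee 6 (Alice): dept_id=NULL, no match -> kept with NULL
  - employee 7 (Dana): dept_id=5 -> matches Legal
All 7 rows appear; 2 have NULL department.

SQL:
SELECT a.name, b.name AS department
FROM employees a
LEFT JOIN departments b ON a.dept_id = b.id

Result:
name  | department
------+-----------
Nate  | Legal     
Julia | NULL      
Aaron | Design    
Tina  | Sales     
Helen | Design    
Alice | NULL      
Dana  | Legal     


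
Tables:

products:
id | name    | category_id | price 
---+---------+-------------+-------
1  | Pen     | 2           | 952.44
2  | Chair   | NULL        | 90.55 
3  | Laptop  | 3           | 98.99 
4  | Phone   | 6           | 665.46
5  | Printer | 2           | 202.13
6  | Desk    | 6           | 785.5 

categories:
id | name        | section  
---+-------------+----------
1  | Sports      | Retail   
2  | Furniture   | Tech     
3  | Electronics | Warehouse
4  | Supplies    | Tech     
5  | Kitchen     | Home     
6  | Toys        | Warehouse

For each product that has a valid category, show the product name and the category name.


INNER JOIN keeps only products rows whose category_id matches an id in categories. Walk through each product:
  - product 1 (Pen): category_id=2 -> matches Furniture
  - product 2 (Chair): category_id=NULL, no match -> dropped
  - product 3 (Laptop): category_id=3 -> matches Electronics
  - product 4 (Phone): category_id=6 -> matches Toys
  - product 5 (Printer): category_id=2 -> matches Furniture
  - product 6 (Desk): category_id=6 -> matches Toys
So 1 of 6 rows is dropped.

SQL:
SELECT a.name, b.name AS category
FROM products a
INNER JOIN categories b ON a.category_id = b.id

Result:
name    | category   
--------+------------
Pen     | Furniture  
Laptop  | Electronics
Phone   | Toys       
Printer | Furniture  
Desk    | Toys       


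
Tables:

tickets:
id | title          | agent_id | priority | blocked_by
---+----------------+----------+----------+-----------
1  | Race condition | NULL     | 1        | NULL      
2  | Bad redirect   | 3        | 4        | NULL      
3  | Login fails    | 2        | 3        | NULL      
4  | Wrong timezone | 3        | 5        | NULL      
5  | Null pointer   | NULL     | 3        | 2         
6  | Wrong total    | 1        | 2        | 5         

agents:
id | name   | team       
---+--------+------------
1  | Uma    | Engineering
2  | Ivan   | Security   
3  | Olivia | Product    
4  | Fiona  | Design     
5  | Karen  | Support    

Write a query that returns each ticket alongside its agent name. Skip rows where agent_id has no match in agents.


INNER JOIN keeps only tickets rows whose agent_id matches an id in agents. Walk through each ticket:
  - ticket 1 (Race condition): agent_id=NULL, no match -> dropped
  - ticket 2 (Bad redirect): agent_id=3 -> matches Olivia
  - ticket 3 (Login fails): agent_id=2 -> matches Ivan
  - ticket 4 (Wrong timezone): agent_id=3 -> matches Olivia
  - ticket 5 (Null pointer): agent_id=NULL, no match -> dropped
  - ticket 6 (Wrong total): agent_id=1 -> matches Uma
So 2 of 6 rows are dropped.

SQL:
SELECT a.title, b.name AS agent
FROM tickets a
INNER JOIN agents b ON a.agent_id = b.id

Result:
title          | agent 
---------------+-------
Bad redirect   | Olivia
Login fails    | Ivan  
Wrong timezone | Olivia
Wrong total    | Uma   


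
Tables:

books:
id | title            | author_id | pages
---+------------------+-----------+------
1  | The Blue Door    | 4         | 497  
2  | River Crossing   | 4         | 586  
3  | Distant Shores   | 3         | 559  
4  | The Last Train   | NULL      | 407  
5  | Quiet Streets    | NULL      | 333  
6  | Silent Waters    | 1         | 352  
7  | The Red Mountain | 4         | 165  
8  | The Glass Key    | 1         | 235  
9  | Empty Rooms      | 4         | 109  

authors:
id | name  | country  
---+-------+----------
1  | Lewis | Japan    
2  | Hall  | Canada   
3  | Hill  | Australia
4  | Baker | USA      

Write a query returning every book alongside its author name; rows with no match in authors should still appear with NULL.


LEFT JOIN keeps every row from books (the left table); where author_id has no match in authors, the author columns become NULL. Walk through each book:
  - book 1 (The Blue Door): author_id=4 -> matches Baker
  - book 2 (River Crossing): author_id=4 -> matches Baker
  - book 3 (Distant Shores): author_id=3 -> matches Hill
  - book 4 (The Last Train): author_id=NULL, no match -> kept with NULL
  - book 5 (Quiet Streets): author_id=NULL, no match -> kept with NULL
  - book 6 (Silent Waters): author_id=1 -> matches Lewis
  - book 7 (The Red Mountain): author_id=4 -> matches Baker
  - book 8 (The Glass Key): author_id=1 -> matches Lewis
  - book 9 (Empty Rooms): author_id=4 -> matches Baker
All 9 rows appear; 2 have NULL author.

SQL:
SELECT a.title, b.name AS author
FROM books a
LEFT JOIN authors b ON a.author_id = b.id

Result:
title            | author
-----------------+-------
The Blue Door    | Baker 
River Crossing   | Baker 
Distant Shores   | Hill  
The Last Train   | NULL  
Quiet Streets    | NULL  
Silent Waters    | Lewis 
The Red Mountain | Baker 
The Glass Key    | Lewis 
Empty Rooms      | Baker 


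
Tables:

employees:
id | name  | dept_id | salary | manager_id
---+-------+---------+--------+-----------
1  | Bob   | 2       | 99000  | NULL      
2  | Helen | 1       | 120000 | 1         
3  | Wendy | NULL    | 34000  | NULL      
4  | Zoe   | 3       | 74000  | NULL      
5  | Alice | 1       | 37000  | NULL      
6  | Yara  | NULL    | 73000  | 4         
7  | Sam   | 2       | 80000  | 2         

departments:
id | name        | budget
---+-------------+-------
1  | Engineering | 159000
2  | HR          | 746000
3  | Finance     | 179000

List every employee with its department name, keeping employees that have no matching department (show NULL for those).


LEFT JOIN keeps every row from employees (the left table); where dept_id has no match in departments, the department columns become NULL. Walk through each employee:
  - employee 1 (Bob): dept_id=2 -> matches HR
  - employee 2 (Helen): dept_id=1 -> matches Engineering
  - employee 3 (Wendy): dept_id=NULL, no match -> kept with NULL
  - employee 4 (Zoe): dept_id=3 -> matches Finance
  - employee 5 (Alice): dept_id=1 -> matches Engineering
  - employee 6 (Yara): dept_id=NULL, no match -> kept with NULL
  - employee 7 (Sam): dept_id=2 -> matches HR
All 7 rows appear; 2 have NULL department.

SQL:
SELECT a.name, b.name AS department
FROM employees a
LEFT JOIN departments b ON a.dept_id = b.id

Result:
name  | department 
------+------------
Bob   | HR         
Helen | Engineering
Wendy | NULL       
Zoe   | Finance    
Alice | Engineering
Yara  | NULL       
Sam   | HR         


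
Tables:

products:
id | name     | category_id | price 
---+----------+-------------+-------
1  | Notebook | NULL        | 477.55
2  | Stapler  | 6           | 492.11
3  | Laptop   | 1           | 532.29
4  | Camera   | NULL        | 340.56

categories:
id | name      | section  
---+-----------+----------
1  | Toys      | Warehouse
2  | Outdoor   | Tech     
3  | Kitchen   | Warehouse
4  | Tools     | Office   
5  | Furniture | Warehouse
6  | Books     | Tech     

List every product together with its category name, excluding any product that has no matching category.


INNER JOIN keeps only products rows whose category_id matches an id in categories. Walk through each product:
  - product 1 (Notebook): category_id=NULL, no match -> dropped
  - product 2 (Stapler): category_id=6 -> matches Books
  - product 3 (Laptop): category_id=1 -> matches Toys
  - product 4 (Camera): category_id=NULL, no match -> dropped
So 2 of 4 rows are dropped.

SQL:
SELECT a.name, b.name AS category
FROM products a
INNER JOIN categories b ON a.category_id = b.id

Result:
name    | category
--------+---------
Stapler | Books   
Laptop  | Toys    


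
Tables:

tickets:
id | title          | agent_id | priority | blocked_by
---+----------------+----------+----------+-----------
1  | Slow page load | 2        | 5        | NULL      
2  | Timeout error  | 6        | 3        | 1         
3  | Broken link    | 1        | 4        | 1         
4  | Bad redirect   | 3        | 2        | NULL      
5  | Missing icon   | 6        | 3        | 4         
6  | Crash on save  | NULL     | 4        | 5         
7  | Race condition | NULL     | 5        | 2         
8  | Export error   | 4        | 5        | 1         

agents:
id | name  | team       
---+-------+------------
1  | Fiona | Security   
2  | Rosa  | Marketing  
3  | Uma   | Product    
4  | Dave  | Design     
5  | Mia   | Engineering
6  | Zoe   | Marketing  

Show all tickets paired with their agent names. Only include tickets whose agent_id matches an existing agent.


INNER JOIN keeps only tickets rows whose agent_id matches an id in agents. Walk through each ticket:
  - ticket 1 (Slow page load): agent_id=2 -> matches Rosa
  - ticket 2 (Timeout error): agent_id=6 -> matches Zoe
  - ticket 3 (Broken link): agent_id=1 -> matches Fiona
  - ticket 4 (Bad redirect): agent_id=3 -> matches Uma
  - ticket 5 (Missing icon): agent_id=6 -> matches Zoe
  - ticket 6 (Crash on save): agent_id=NULL, no match -> dropped
  - ticket 7 (Race condition): agent_id=NULL, no match -> dropped
  - ticket 8 (Export error): agent_id=4 -> matches Dave
So 2 of 8 rows are dropped.

SQL:
SELECT a.title, b.name AS agent
FROM tickets a
INNER JOIN agents b ON a.agent_id = b.id

Result:
title          | agent
---------------+------
Slow page load | Rosa 
Timeout error  | Zoe  
Broken link    | Fiona
Bad redirect   | Uma  
Missing icon   | Zoe  
Export error   | Dave 
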